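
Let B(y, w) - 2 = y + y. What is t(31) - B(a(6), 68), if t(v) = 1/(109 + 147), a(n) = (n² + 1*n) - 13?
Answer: -15359/256 ≈ -59.996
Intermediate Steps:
a(n) = -13 + n + n² (a(n) = (n² + n) - 13 = (n + n²) - 13 = -13 + n + n²)
B(y, w) = 2 + 2*y (B(y, w) = 2 + (y + y) = 2 + 2*y)
t(v) = 1/256
t(31) - B(a(6), 68) = 1/256 - (2 + 2*(-13 + 6 + 6²)) = 1/256 - (2 + 2*(-13 + 6 + 36)) = 1/256 - (2 + 2*29) = 1/256 - (2 + 58) = 1/256 - 1*60 = 1/256 - 60 = -15359/256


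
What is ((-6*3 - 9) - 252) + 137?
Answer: -142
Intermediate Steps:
((-6*3 - 9) - 252) + 137 = ((-18 - 9) - 252) + 137 = (-27 - 252) + 137 = -279 + 137 = -142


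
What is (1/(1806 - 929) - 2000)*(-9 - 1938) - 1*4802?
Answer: 3410824699/877 ≈ 3.8892e+6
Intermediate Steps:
(1/(1806 - 929) - 2000)*(-9 - 1938) - 1*4802 = (1/877 - 2000)*(-1947) - 4802 = -1753999/877*(-1947) - 4802 = 3415036053/877 - 4802 = 3410824699/877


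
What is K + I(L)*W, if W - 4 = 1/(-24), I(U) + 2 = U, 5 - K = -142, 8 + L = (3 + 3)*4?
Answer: 2429/12 ≈ 202.42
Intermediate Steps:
L = 16 (L = -8 + (3 + 3)*4 = -8 + 6*4 = -8 + 24 = 16)
K = 147 (K = 5 - 1*(-142) = 5 + 142 = 147)
I(U) = -2 + U
W = 95/24 (W = 4 + 1/(-24) = 4 - 1/24 = 95/24 ≈ 3.9583)
K + I(L)*W = 147 + (-2 + 16)*(95/24) = 147 + 14*(95/24) = 147 + 665/12 = 2429/12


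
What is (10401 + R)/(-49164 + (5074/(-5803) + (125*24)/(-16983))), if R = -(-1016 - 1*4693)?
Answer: -264613057065/807555211163 ≈ -0.32767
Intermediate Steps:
R = 5709 (R = -(-1016 - 4693) = -1*(-5709) = 5709)
(10401 + R)/(-49164 + (5074/(-5803) + (125*24)/(-16983))) = (10401 + 5709)/(-49164 + (5074/(-5803) + (125*24)/(-16983))) = 16110/(-49164 + (5074*(-1/5803) + 3000*(-1/16983))) = 16110/(-49164 + (-5074/5803 - 1000/5661)) = 16110/(-49164 - 34526914/32850783) = 16110/(-1615110422326/32850783) = 16110*(-32850783/1615110422326) = -264613057065/807555211163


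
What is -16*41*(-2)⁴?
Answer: -10496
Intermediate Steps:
-16*41*(-2)⁴ = -656*16 = -10496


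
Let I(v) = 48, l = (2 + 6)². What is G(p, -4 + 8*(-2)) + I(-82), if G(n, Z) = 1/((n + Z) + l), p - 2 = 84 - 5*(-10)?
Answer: 8641/180 ≈ 48.006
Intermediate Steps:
p = 136 (p = 2 + (84 - 5*(-10)) = 2 + (84 - 1*(-50)) = 2 + (84 + 50) = 2 + 134 = 136)
l = 64 (l = 8² = 64)
G(n, Z) = 1/(64 + Z + n) (G(n, Z) = 1/((n + Z) + 64) = 1/((Z + n) + 64) = 1/(64 + Z + n))
G(p, -4 + 8*(-2)) + I(-82) = 1/(64 + (-4 + 8*(-2)) + 136) + 48 = 1/(64 + (-4 - 16) + 136) + 48 = 1/(64 - 20 + 136) + 48 = 1/180 + 48 = 8641/180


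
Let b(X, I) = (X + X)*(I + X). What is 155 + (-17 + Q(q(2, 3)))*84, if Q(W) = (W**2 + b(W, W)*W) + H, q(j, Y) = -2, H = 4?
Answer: -3289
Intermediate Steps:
b(X, I) = 2*X*(I + X) (b(X, I) = (2*X)*(I + X) = 2*X*(I + X))
Q(W) = 4 + W**2 + 4*W**3 (Q(W) = (W**2 + (2*W*(W + W))*W) + 4 = (W**2 + (2*W*(2*W))*W) + 4 = (W**2 + (4*W**2)*W) + 4 = (W**2 + 4*W**3) + 4 = 4 + W**2 + 4*W**3)
155 + (-17 + Q(q(2, 3)))*84 = 155 + (-17 + (4 + (-2)**2 + 4*(-2)**3))*84 = 155 + (-17 + (4 + 4 + 4*(-8)))*84 = 155 + (-17 + (4 + 4 - 32))*84 = 155 + (-17 - 24)*84 = 155 - 41*84 = 155 - 3444 = -3289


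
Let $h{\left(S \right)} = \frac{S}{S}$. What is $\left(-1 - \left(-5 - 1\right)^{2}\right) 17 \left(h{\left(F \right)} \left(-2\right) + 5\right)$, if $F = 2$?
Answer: $-1887$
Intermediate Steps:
$h{\left(S \right)} = 1$
$\left(-1 - \left(-5 - 1\right)^{2}\right) 17 \left(h{\left(F \right)} \left(-2\right) + 5\right) = \left(-1 - \left(-5 - 1\right)^{2}\right) 17 \left(1 \left(-2\right) + 5\right) = \left(-1 - \left(-6\right)^{2}\right) 17 \left(-2 + 5\right) = \left(-1 - 36\right) 17 \cdot 3 = \left(-37\right) 17 \cdot 3 = \left(-629\right) 3 = -1887$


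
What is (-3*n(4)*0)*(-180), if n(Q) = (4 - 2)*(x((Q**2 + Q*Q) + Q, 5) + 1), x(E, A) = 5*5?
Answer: 0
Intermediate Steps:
x(E, A) = 25
n(Q) = 52 (n(Q) = (4 - 2)*(25 + 1) = 2*26 = 52)
(-3*n(4)*0)*(-180) = (-3*52*0)*(-180) = -156*0*(-180) = 0*(-180) = 0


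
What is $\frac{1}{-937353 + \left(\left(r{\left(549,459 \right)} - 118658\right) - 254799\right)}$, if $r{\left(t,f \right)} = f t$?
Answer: $- \frac{1}{1058819} \approx -9.4445 \cdot 10^{-7}$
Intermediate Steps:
$\frac{1}{-937353 + \left(\left(r{\left(549,459 \right)} - 118658\right) - 254799\right)} = \frac{1}{-937353 + \left(\left(459 \cdot 549 - 118658\right) - 254799\right)} = \frac{1}{-937353 + \left(\left(251991 - 118658\right) - 254799\right)} = \frac{1}{-937353 + \left(133333 - 254799\right)} = \frac{1}{-937353 - 121466} = \frac{1}{-1058819} = - \frac{1}{1058819}$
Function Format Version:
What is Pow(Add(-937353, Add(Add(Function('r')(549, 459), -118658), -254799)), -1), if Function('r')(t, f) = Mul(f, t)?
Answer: Rational(-1, 1058819) ≈ -9.4445e-7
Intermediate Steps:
Pow(Add(-937353, Add(Add(Function('r')(549, 459), -118658), -254799)), -1) = Pow(Add(-937353, Add(Add(Mul(459, 549), -118658), -254799)), -1) = Pow(Add(-937353, Add(Add(251991, -118658), -254799)), -1) = Pow(Add(-937353, Add(133333, -254799)), -1) = Pow(Add(-937353, -121466), -1) = Pow(-1058819, -1) = Rational(-1, 1058819)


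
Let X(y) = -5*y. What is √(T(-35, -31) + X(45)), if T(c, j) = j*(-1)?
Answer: I*√194 ≈ 13.928*I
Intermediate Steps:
T(c, j) = -j
√(T(-35, -31) + X(45)) = √(-1*(-31) - 5*45) = √(31 - 225) = √(-194) = I*√194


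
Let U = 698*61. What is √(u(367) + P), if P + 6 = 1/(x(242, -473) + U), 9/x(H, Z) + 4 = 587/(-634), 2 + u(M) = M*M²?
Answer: √299700738584617614109/2462322 ≈ 7030.7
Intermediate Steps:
u(M) = -2 + M³ (u(M) = -2 + M*M² = -2 + M³)
U = 42578
x(H, Z) = -634/347 (x(H, Z) = 9/(-4 + 587/(-634)) = 9/(-4 + 587*(-1/634)) = 9/(-4 - 587/634) = 9/(-3123/634) = 9*(-634/3123) = -634/347)
P = -88643245/14773932 (P = -6 + 1/(-634/347 + 42578) = -6 + 1/(14773932/347) = -6 + 347/14773932 = -88643245/14773932 ≈ -6.0000)
√(u(367) + P) = √((-2 + 367³) - 88643245/14773932) = √((-2 + 49430863) - 88643245/14773932) = √(49430861 - 88643245/14773932) = √(730288090472207/14773932) = √299700738584617614109/2462322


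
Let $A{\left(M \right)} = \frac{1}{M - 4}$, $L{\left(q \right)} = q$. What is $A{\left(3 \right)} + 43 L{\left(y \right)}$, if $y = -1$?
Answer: $-44$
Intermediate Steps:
$A{\left(M \right)} = \frac{1}{-4 + M}$
$A{\left(3 \right)} + 43 L{\left(y \right)} = \frac{1}{-4 + 3} + 43 \left(-1\right) = \frac{1}{-1} - 43 = -1 - 43 = -44$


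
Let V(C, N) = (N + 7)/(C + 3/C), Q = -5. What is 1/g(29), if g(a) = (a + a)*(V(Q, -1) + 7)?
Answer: 7/2407 ≈ 0.0029082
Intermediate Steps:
V(C, N) = (7 + N)/(C + 3/C)
g(a) = 83*a/7 (g(a) = (a + a)*(-5*(7 - 1)/(3 + (-5)²) + 7) = (2*a)*(-5*6/(3 + 25) + 7) = (2*a)*(-5*6/28 + 7) = (2*a)*(-5*1/28*6 + 7) = (2*a)*(-15/14 + 7) = (2*a)*(83/14) = 83*a/7)
1/g(29) = 1/((83/7)*29) = 1/(2407/7) = 7/2407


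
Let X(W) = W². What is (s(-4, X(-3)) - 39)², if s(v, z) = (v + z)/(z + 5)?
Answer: 292681/196 ≈ 1493.3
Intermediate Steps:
s(v, z) = (v + z)/(5 + z)
(s(-4, X(-3)) - 39)² = ((-4 + (-3)²)/(5 + (-3)²) - 39)² = ((-4 + 9)/(5 + 9) - 39)² = (5/14 - 39)² = (-541/14)² = 292681/196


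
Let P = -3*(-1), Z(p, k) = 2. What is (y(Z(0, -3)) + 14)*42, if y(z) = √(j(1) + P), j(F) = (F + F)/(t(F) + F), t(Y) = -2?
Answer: 630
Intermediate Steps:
P = 3
j(F) = 2*F/(-2 + F) (j(F) = (F + F)/(-2 + F) = (2*F)/(-2 + F) = 2*F/(-2 + F))
y(z) = 1 (y(z) = √(2*1/(-2 + 1) + 3) = √(2*1/(-1) + 3) = √(2*1*(-1) + 3) = √(-2 + 3) = √1 = 1)
(y(Z(0, -3)) + 14)*42 = (1 + 14)*42 = 15*42 = 630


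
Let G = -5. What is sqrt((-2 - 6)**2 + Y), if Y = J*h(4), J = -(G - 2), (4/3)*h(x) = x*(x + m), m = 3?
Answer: sqrt(211) ≈ 14.526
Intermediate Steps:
h(x) = 3*x*(3 + x)/4 (h(x) = 3*(x*(x + 3))/4 = 3*(x*(3 + x))/4 = 3*x*(3 + x)/4)
J = 7 (J = -(-5 - 2) = -1*(-7) = 7)
Y = 147 (Y = 7*((3/4)*4*(3 + 4)) = 7*((3/4)*4*7) = 7*21 = 147)
sqrt((-2 - 6)**2 + Y) = sqrt((-2 - 6)**2 + 147) = sqrt((-8)**2 + 147) = sqrt(64 + 147) = sqrt(211)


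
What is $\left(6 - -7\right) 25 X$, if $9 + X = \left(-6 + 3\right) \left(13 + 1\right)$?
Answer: $-16575$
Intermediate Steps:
$X = -51$ ($X = -9 + \left(-6 + 3\right) \left(13 + 1\right) = -9 - 42 = -51$)
$\left(6 - -7\right) 25 X = \left(6 - -7\right) 25 \left(-51\right) = \left(6 + 7\right) 25 \left(-51\right) = 13 \cdot 25 \left(-51\right) = 325 \left(-51\right) = -16575$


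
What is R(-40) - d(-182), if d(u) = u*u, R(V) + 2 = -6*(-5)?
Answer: -33096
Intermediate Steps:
R(V) = 28 (R(V) = -2 - 6*(-5) = -2 + 30 = 28)
d(u) = u²
R(-40) - d(-182) = 28 - 1*(-182)² = 28 - 1*33124 = 28 - 33124 = -33096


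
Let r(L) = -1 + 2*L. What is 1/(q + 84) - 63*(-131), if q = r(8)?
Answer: 817048/99 ≈ 8253.0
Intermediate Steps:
q = 15 (q = -1 + 2*8 = -1 + 16 = 15)
1/(q + 84) - 63*(-131) = 1/(15 + 84) - 63*(-131) = 1/99 + 8253 = 817048/99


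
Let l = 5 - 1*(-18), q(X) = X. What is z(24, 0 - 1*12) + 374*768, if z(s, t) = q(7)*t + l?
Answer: 287171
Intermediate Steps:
l = 23 (l = 5 + 18 = 23)
z(s, t) = 23 + 7*t (z(s, t) = 7*t + 23 = 23 + 7*t)
z(24, 0 - 1*12) + 374*768 = (23 + 7*(0 - 1*12)) + 374*768 = (23 + 7*(0 - 12)) + 287232 = (23 + 7*(-12)) + 287232 = (23 - 84) + 287232 = -61 + 287232 = 287171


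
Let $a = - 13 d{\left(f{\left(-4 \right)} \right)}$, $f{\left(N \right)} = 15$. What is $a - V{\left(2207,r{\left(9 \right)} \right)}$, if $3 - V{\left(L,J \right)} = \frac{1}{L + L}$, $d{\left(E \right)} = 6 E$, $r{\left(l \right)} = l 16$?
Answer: $- \frac{5177621}{4414} \approx -1173.0$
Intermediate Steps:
$r{\left(l \right)} = 16 l$
$V{\left(L,J \right)} = 3 - \frac{1}{2 L}$ ($V{\left(L,J \right)} = 3 - \frac{1}{L + L} = 3 - \frac{1}{2 L}$)
$a = -1170$ ($a = - 13 \cdot 6 \cdot 15 = \left(-13\right) 90 = -1170$)
$a - V{\left(2207,r{\left(9 \right)} \right)} = -1170 - \left(3 - \frac{1}{2 \cdot 2207}\right) = -1170 - \left(3 - \frac{1}{4414}\right) = -1170 - \frac{13241}{4414} = - \frac{5177621}{4414}$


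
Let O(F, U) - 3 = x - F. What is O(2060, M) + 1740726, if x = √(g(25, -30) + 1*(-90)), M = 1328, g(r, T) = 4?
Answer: 1738669 + I*√86 ≈ 1.7387e+6 + 9.2736*I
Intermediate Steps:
x = I*√86 (x = √(4 + 1*(-90)) = √(4 - 90) = √(-86) = I*√86 ≈ 9.2736*I)
O(F, U) = 3 - F + I*√86 (O(F, U) = 3 + (I*√86 - F) = 3 + (-F + I*√86) = 3 - F + I*√86)
O(2060, M) + 1740726 = (3 - 1*2060 + I*√86) + 1740726 = (3 - 2060 + I*√86) + 1740726 = (-2057 + I*√86) + 1740726 = 1738669 + I*√86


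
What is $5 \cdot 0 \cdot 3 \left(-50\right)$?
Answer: $0$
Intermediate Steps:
$5 \cdot 0 \cdot 3 \left(-50\right) = 0 \cdot 3 \left(-50\right) = 0 \left(-50\right) = 0$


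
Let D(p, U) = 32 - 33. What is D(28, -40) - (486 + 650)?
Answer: -1137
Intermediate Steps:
D(p, U) = -1
D(28, -40) - (486 + 650) = -1 - (486 + 650) = -1 - 1*1136 = -1 - 1136 = -1137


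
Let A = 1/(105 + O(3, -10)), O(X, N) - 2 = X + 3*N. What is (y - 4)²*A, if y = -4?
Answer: ⅘ ≈ 0.80000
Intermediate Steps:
O(X, N) = 2 + X + 3*N (O(X, N) = 2 + (X + 3*N) = 2 + X + 3*N)
A = 1/80 (A = 1/(105 + (2 + 3 + 3*(-10))) = 1/(105 + (2 + 3 - 30)) = 1/(105 - 25) = 1/80 ≈ 0.012500)
(y - 4)²*A = (-4 - 4)²*(1/80) = (-8)²*(1/80) = 64*(1/80) = ⅘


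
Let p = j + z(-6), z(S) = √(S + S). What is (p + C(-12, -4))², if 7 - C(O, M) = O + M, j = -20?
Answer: -3 + 12*I*√3 ≈ -3.0 + 20.785*I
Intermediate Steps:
z(S) = √2*√S (z(S) = √(2*S) = √2*√S)
C(O, M) = 7 - M - O (C(O, M) = 7 - (O + M) = 7 - (M + O) = 7 + (-M - O) = 7 - M - O)
p = -20 + 2*I*√3 (p = -20 + √2*√(-6) = -20 + √2*(I*√6) = -20 + 2*I*√3 ≈ -20.0 + 3.4641*I)
(p + C(-12, -4))² = ((-20 + 2*I*√3) + (7 - 1*(-4) - 1*(-12)))² = ((-20 + 2*I*√3) + (7 + 4 + 12))² = ((-20 + 2*I*√3) + 23)² = (3 + 2*I*√3)²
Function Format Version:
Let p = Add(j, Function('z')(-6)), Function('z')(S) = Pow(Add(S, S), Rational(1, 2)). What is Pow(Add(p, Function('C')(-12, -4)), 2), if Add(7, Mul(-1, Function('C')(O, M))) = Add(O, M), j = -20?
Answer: Add(-3, Mul(12, I, Pow(3, Rational(1, 2)))) ≈ Add(-3.0000, Mul(20.785, I))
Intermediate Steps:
Function('z')(S) = Mul(Pow(2, Rational(1, 2)), Pow(S, Rational(1, 2))) (Function('z')(S) = Pow(Mul(2, S), Rational(1, 2)) = Mul(Pow(2, Rational(1, 2)), Pow(S, Rational(1, 2))))
Function('C')(O, M) = Add(7, Mul(-1, M), Mul(-1, O)) (Function('C')(O, M) = Add(7, Mul(-1, Add(O, M))) = Add(7, Mul(-1, Add(M, O))) = Add(7, Add(Mul(-1, M), Mul(-1, O))) = Add(7, Mul(-1, M), Mul(-1, O)))
p = Add(-20, Mul(2, I, Pow(3, Rational(1, 2)))) (p = Add(-20, Mul(Pow(2, Rational(1, 2)), Pow(-6, Rational(1, 2)))) = Add(-20, Mul(Pow(2, Rational(1, 2)), Mul(I, Pow(6, Rational(1, 2))))) = Add(-20, Mul(2, I, Pow(3, Rational(1, 2)))) ≈ Add(-20.000, Mul(3.4641, I)))
Pow(Add(p, Function('C')(-12, -4)), 2) = Pow(Add(Add(-20, Mul(2, I, Pow(3, Rational(1, 2)))), Add(7, Mul(-1, -4), Mul(-1, -12))), 2) = Pow(Add(Add(-20, Mul(2, I, Pow(3, Rational(1, 2)))), Add(7, 4, 12)), 2) = Pow(Add(Add(-20, Mul(2, I, Pow(3, Rational(1, 2)))), 23), 2) = Pow(Add(3, Mul(2, I, Pow(3, Rational(1, 2)))), 2)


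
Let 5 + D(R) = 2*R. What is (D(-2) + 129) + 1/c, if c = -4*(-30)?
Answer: 14401/120 ≈ 120.01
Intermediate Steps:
c = 120
D(R) = -5 + 2*R
(D(-2) + 129) + 1/c = ((-5 + 2*(-2)) + 129) + 1/120 = ((-5 - 4) + 129) + 1/120 = (-9 + 129) + 1/120 = 120 + 1/120 = 14401/120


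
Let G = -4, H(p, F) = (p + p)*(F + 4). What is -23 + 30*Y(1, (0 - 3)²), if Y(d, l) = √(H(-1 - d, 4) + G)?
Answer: -23 + 180*I ≈ -23.0 + 180.0*I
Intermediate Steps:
H(p, F) = 2*p*(4 + F) (H(p, F) = (2*p)*(4 + F) = 2*p*(4 + F))
Y(d, l) = √(-20 - 16*d) (Y(d, l) = √(2*(-1 - d)*(4 + 4) - 4) = √(2*(-1 - d)*8 - 4) = √((-16 - 16*d) - 4) = √(-20 - 16*d))
-23 + 30*Y(1, (0 - 3)²) = -23 + 30*(2*√(-5 - 4*1)) = -23 + 30*(2*√(-5 - 4)) = -23 + 30*(2*√(-9)) = -23 + 30*(2*(3*I)) = -23 + 30*(6*I) = -23 + 180*I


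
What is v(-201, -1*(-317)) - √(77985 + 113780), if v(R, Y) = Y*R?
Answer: -63717 - √191765 ≈ -64155.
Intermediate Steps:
v(R, Y) = R*Y
v(-201, -1*(-317)) - √(77985 + 113780) = -(-201)*(-317) - √(77985 + 113780) = -201*317 - √191765 = -63717 - √191765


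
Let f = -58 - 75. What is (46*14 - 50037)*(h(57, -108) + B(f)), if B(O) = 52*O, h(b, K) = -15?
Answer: 342342883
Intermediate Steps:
f = -133
(46*14 - 50037)*(h(57, -108) + B(f)) = (46*14 - 50037)*(-15 + 52*(-133)) = (644 - 50037)*(-15 - 6916) = -49393*(-6931) = 342342883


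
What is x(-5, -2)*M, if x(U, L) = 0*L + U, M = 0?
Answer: 0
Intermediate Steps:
x(U, L) = U (x(U, L) = 0 + U = U)
x(-5, -2)*M = -5*0 = 0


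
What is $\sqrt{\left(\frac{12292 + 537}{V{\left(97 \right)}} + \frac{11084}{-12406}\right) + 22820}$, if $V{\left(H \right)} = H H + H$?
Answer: $\frac{\sqrt{1619300399286248690}}{8423674} \approx 151.06$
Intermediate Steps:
$V{\left(H \right)} = H + H^{2}$ ($V{\left(H \right)} = H^{2} + H = H + H^{2}$)
$\sqrt{\left(\frac{12292 + 537}{V{\left(97 \right)}} + \frac{11084}{-12406}\right) + 22820} = \sqrt{\left(\frac{12292 + 537}{97 \left(1 + 97\right)} + \frac{11084}{-12406}\right) + 22820} = \sqrt{\left(\frac{12829}{97 \cdot 98} + 11084 \left(- \frac{1}{12406}\right)\right) + 22820} = \sqrt{\left(\frac{12829}{9506} - \frac{5542}{6203}\right) + 22820} = \sqrt{\frac{26896035}{58965718} + 22820} = \sqrt{\frac{1345624580795}{58965718}} = \frac{\sqrt{1619300399286248690}}{8423674}$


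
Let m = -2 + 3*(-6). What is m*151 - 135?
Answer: -3155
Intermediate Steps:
m = -20 (m = -2 - 18 = -20)
m*151 - 135 = -20*151 - 135 = -3020 - 135 = -3155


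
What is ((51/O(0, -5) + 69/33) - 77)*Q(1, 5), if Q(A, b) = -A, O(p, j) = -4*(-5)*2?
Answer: 32399/440 ≈ 73.634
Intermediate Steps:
O(p, j) = 40 (O(p, j) = 20*2 = 40)
((51/O(0, -5) + 69/33) - 77)*Q(1, 5) = ((51/40 + 69/33) - 77)*(-1*1) = ((51*(1/40) + 69*(1/33)) - 77)*(-1) = ((51/40 + 23/11) - 77)*(-1) = (1481/440 - 77)*(-1) = -32399/440*(-1) = 32399/440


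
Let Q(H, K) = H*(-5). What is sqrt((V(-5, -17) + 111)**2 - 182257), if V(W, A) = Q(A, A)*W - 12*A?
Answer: I*sqrt(170157) ≈ 412.5*I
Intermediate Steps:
Q(H, K) = -5*H
V(W, A) = -12*A - 5*A*W (V(W, A) = (-5*A)*W - 12*A = -5*A*W - 12*A = -12*A - 5*A*W)
sqrt((V(-5, -17) + 111)**2 - 182257) = sqrt((-17*(-12 - 5*(-5)) + 111)**2 - 182257) = sqrt((-17*(-12 + 25) + 111)**2 - 182257) = sqrt((-17*13 + 111)**2 - 182257) = sqrt((-221 + 111)**2 - 182257) = sqrt((-110)**2 - 182257) = sqrt(12100 - 182257) = sqrt(-170157) = I*sqrt(170157)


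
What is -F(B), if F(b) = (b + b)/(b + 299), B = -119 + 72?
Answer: 47/126 ≈ 0.37302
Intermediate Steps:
B = -47
F(b) = 2*b/(299 + b) (F(b) = (2*b)/(299 + b) = 2*b/(299 + b))
-F(B) = -2*(-47)/(299 - 47) = -2*(-47)/252 = -1*(-47/126) = 47/126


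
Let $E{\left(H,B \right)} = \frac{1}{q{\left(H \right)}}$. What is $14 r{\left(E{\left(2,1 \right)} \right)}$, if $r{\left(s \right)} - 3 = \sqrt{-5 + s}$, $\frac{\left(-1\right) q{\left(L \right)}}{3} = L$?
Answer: $42 + \frac{7 i \sqrt{186}}{3} \approx 42.0 + 31.822 i$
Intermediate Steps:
$q{\left(L \right)} = - 3 L$
$E{\left(H,B \right)} = - \frac{1}{3 H}$ ($E{\left(H,B \right)} = \frac{1}{\left(-3\right) H} = - \frac{1}{3 H}$)
$r{\left(s \right)} = 3 + \sqrt{-5 + s}$
$14 r{\left(E{\left(2,1 \right)} \right)} = 14 \left(3 + \sqrt{-5 - \frac{1}{3 \cdot 2}}\right) = 14 \left(3 + \sqrt{-5 - \frac{1}{6}}\right) = 14 \left(3 + \sqrt{- \frac{31}{6}}\right) = 14 \left(3 + \frac{i \sqrt{186}}{6}\right) = 42 + \frac{7 i \sqrt{186}}{3}$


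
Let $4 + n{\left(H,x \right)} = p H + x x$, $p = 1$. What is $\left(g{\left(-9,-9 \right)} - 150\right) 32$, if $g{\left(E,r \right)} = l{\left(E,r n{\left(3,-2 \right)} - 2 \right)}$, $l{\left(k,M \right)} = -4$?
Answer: $-4928$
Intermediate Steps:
$n{\left(H,x \right)} = -4 + H + x^{2}$ ($n{\left(H,x \right)} = -4 + \left(1 H + x x\right) = -4 + \left(H + x^{2}\right) = -4 + H + x^{2}$)
$g{\left(E,r \right)} = -4$
$\left(g{\left(-9,-9 \right)} - 150\right) 32 = \left(-4 - 150\right) 32 = \left(-154\right) 32 = -4928$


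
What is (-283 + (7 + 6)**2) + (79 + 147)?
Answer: 112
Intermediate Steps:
(-283 + (7 + 6)**2) + (79 + 147) = (-283 + 13**2) + 226 = (-283 + 169) + 226 = -114 + 226 = 112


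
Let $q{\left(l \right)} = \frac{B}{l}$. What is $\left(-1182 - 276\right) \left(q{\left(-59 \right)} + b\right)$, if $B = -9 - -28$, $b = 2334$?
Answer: $- \frac{200747646}{59} \approx -3.4025 \cdot 10^{6}$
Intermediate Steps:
$B = 19$ ($B = -9 + 28 = 19$)
$q{\left(l \right)} = \frac{19}{l}$
$\left(-1182 - 276\right) \left(q{\left(-59 \right)} + b\right) = \left(-1182 - 276\right) \left(\frac{19}{-59} + 2334\right) = - 1458 \left(19 \left(- \frac{1}{59}\right) + 2334\right) = - 1458 \left(- \frac{19}{59} + 2334\right) = \left(-1458\right) \frac{137687}{59} = - \frac{200747646}{59}$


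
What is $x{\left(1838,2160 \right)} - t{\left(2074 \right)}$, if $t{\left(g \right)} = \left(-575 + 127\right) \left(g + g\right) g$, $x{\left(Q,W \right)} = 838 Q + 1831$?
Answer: $3855664571$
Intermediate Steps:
$x{\left(Q,W \right)} = 1831 + 838 Q$
$t{\left(g \right)} = - 896 g^{2}$ ($t{\left(g \right)} = - 448 \cdot 2 g g = - 896 g g = - 896 g^{2}$)
$x{\left(1838,2160 \right)} - t{\left(2074 \right)} = \left(1831 + 838 \cdot 1838\right) - - 896 \cdot 2074^{2} = \left(1831 + 1540244\right) - \left(-896\right) 4301476 = 1542075 - -3854122496 = 1542075 + 3854122496 = 3855664571$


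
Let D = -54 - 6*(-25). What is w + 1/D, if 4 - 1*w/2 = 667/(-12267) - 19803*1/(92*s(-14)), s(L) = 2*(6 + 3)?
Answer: 433637/13536 ≈ 32.036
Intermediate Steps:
s(L) = 18 (s(L) = 2*9 = 18)
D = 96 (D = -54 + 150 = 96)
w = 54187/1692 (w = 8 - 2*(667/(-12267) - 19803/(18*92)) = 8 - 2*(667*(-1/12267) - 19803/1656) = 8 - 2*(-23/423 - 19803*1/1656) = 8 - 2*(-23/423 - 287/24) = 8 - 2*(-40651/3384) = 8 + 40651/1692 = 54187/1692 ≈ 32.025)
w + 1/D = 54187/1692 + 1/96 = 433637/13536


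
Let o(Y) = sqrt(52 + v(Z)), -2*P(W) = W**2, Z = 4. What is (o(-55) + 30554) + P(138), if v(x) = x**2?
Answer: 21032 + 2*sqrt(17) ≈ 21040.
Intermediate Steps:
P(W) = -W**2/2
o(Y) = 2*sqrt(17) (o(Y) = sqrt(52 + 4**2) = sqrt(52 + 16) = sqrt(68) = 2*sqrt(17))
(o(-55) + 30554) + P(138) = (2*sqrt(17) + 30554) - 1/2*138**2 = (30554 + 2*sqrt(17)) - 1/2*19044 = (30554 + 2*sqrt(17)) - 9522 = 21032 + 2*sqrt(17)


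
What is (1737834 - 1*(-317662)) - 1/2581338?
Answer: 5305929933647/2581338 ≈ 2.0555e+6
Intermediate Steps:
(1737834 - 1*(-317662)) - 1/2581338 = (1737834 + 317662) - 1*1/2581338 = 2055496 - 1/2581338 = 5305929933647/2581338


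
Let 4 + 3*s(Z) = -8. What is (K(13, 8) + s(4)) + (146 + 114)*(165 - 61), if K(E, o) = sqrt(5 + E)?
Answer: 27036 + 3*sqrt(2) ≈ 27040.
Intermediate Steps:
s(Z) = -4 (s(Z) = -4/3 + (1/3)*(-8) = -4/3 - 8/3 = -4)
(K(13, 8) + s(4)) + (146 + 114)*(165 - 61) = (sqrt(5 + 13) - 4) + (146 + 114)*(165 - 61) = (sqrt(18) - 4) + 260*104 = (3*sqrt(2) - 4) + 27040 = (-4 + 3*sqrt(2)) + 27040 = 27036 + 3*sqrt(2)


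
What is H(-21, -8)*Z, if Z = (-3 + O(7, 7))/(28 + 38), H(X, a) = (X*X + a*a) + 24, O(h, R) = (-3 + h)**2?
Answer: 6877/66 ≈ 104.20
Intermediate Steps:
H(X, a) = 24 + X**2 + a**2 (H(X, a) = (X**2 + a**2) + 24 = 24 + X**2 + a**2)
Z = 13/66 (Z = (-3 + (-3 + 7)**2)/(28 + 38) = (-3 + 4**2)/66 = (-3 + 16)*(1/66) = 13*(1/66) = 13/66 ≈ 0.19697)
H(-21, -8)*Z = (24 + (-21)**2 + (-8)**2)*(13/66) = (24 + 441 + 64)*(13/66) = 529*(13/66) = 6877/66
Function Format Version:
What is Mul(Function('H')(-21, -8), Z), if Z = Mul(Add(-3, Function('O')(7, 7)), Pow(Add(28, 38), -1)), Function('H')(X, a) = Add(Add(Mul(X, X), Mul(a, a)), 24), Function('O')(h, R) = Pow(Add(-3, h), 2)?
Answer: Rational(6877, 66) ≈ 104.20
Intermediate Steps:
Function('H')(X, a) = Add(24, Pow(X, 2), Pow(a, 2)) (Function('H')(X, a) = Add(Add(Pow(X, 2), Pow(a, 2)), 24) = Add(24, Pow(X, 2), Pow(a, 2)))
Z = Rational(13, 66) (Z = Mul(Add(-3, Pow(Add(-3, 7), 2)), Pow(Add(28, 38), -1)) = Mul(Add(-3, Pow(4, 2)), Pow(66, -1)) = Mul(Add(-3, 16), Rational(1, 66)) = Mul(13, Rational(1, 66)) = Rational(13, 66) ≈ 0.19697)
Mul(Function('H')(-21, -8), Z) = Mul(Add(24, Pow(-21, 2), Pow(-8, 2)), Rational(13, 66)) = Mul(Add(24, 441, 64), Rational(13, 66)) = Mul(529, Rational(13, 66)) = Rational(6877, 66)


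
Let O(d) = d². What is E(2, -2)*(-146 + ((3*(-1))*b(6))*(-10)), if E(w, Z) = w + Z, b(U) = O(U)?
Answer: 0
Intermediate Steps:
b(U) = U²
E(w, Z) = Z + w
E(2, -2)*(-146 + ((3*(-1))*b(6))*(-10)) = (-2 + 2)*(-146 + ((3*(-1))*6²)*(-10)) = 0*(-146 - 3*36*(-10)) = 0*(-146 - 108*(-10)) = 0*(-146 + 1080) = 0*934 = 0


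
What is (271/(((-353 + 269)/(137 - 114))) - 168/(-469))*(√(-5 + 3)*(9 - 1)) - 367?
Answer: -367 - 831190*I*√2/1407 ≈ -367.0 - 835.45*I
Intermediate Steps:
(271/(((-353 + 269)/(137 - 114))) - 168/(-469))*(√(-5 + 3)*(9 - 1)) - 367 = (271/((-84/23)) - 168*(-1/469))*(√(-2)*8) - 367 = (271/((-84*1/23)) + 24/67)*((I*√2)*8) - 367 = (271/(-84/23) + 24/67)*(8*I*√2) - 367 = (271*(-23/84) + 24/67)*(8*I*√2) - 367 = (-6233/84 + 24/67)*(8*I*√2) - 367 = -831190*I*√2/1407 - 367 = -367 - 831190*I*√2/1407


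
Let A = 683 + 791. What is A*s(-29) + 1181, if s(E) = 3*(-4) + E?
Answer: -59253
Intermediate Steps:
s(E) = -12 + E
A = 1474
A*s(-29) + 1181 = 1474*(-12 - 29) + 1181 = 1474*(-41) + 1181 = -60434 + 1181 = -59253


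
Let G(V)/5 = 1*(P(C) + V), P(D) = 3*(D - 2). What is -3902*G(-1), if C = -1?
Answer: 195100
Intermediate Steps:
P(D) = -6 + 3*D (P(D) = 3*(-2 + D) = -6 + 3*D)
G(V) = -45 + 5*V (G(V) = 5*(1*((-6 + 3*(-1)) + V)) = 5*(1*((-6 - 3) + V)) = 5*(1*(-9 + V)) = 5*(-9 + V) = -45 + 5*V)
-3902*G(-1) = -3902*(-45 + 5*(-1)) = -3902*(-45 - 5) = -3902*(-50) = 195100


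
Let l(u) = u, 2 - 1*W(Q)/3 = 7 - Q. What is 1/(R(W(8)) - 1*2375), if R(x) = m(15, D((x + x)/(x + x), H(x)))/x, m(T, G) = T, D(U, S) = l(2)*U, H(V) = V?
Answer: -3/7120 ≈ -0.00042135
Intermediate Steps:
W(Q) = -15 + 3*Q (W(Q) = 6 - 3*(7 - Q) = 6 + (-21 + 3*Q) = -15 + 3*Q)
D(U, S) = 2*U
R(x) = 15/x
1/(R(W(8)) - 1*2375) = 1/(15/(-15 + 3*8) - 1*2375) = 1/(15/(-15 + 24) - 2375) = 1/(15/9 - 2375) = 1/(15*(⅑) - 2375) = 1/(5/3 - 2375) = 1/(-7120/3) = -3/7120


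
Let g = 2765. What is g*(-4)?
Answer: -11060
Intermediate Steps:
g*(-4) = 2765*(-4) = -11060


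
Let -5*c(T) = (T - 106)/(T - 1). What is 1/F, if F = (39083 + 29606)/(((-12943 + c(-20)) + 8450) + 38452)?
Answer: 169789/343445 ≈ 0.49437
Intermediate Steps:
c(T) = -(-106 + T)/(5*(-1 + T)) (c(T) = -(T - 106)/(5*(T - 1)) = -(-106 + T)/(5*(-1 + T)))
F = 343445/169789 (F = (39083 + 29606)/(((-12943 + (106 - 1*(-20))/(5*(-1 - 20))) + 8450) + 38452) = 68689/(((-12943 + (1/5)*(106 + 20)/(-21)) + 8450) + 38452) = 68689/(((-12943 + (1/5)*(-1/21)*126) + 8450) + 38452) = 68689/(((-12943 - 6/5) + 8450) + 38452) = 68689/((-64721/5 + 8450) + 38452) = 68689/(-22471/5 + 38452) = 68689/(169789/5) = 68689*(5/169789) = 343445/169789 ≈ 2.0228)
1/F = 1/(343445/169789) = 169789/343445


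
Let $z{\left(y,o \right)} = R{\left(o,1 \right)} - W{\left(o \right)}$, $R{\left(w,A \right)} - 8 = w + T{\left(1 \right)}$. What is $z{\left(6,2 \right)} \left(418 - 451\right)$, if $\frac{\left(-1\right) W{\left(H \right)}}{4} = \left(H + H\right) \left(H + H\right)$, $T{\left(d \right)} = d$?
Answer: $-2475$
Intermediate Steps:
$W{\left(H \right)} = - 16 H^{2}$ ($W{\left(H \right)} = - 4 \left(H + H\right) \left(H + H\right) = - 4 \cdot 2 H 2 H = - 4 \cdot 4 H^{2} = - 16 H^{2}$)
$R{\left(w,A \right)} = 9 + w$ ($R{\left(w,A \right)} = 8 + \left(w + 1\right) = 8 + \left(1 + w\right) = 9 + w$)
$z{\left(y,o \right)} = 9 + o + 16 o^{2}$ ($z{\left(y,o \right)} = \left(9 + o\right) - - 16 o^{2} = \left(9 + o\right) + 16 o^{2} = 9 + o + 16 o^{2}$)
$z{\left(6,2 \right)} \left(418 - 451\right) = \left(9 + 2 + 16 \cdot 2^{2}\right) \left(418 - 451\right) = \left(9 + 2 + 16 \cdot 4\right) \left(-33\right) = \left(9 + 2 + 64\right) \left(-33\right) = 75 \left(-33\right) = -2475$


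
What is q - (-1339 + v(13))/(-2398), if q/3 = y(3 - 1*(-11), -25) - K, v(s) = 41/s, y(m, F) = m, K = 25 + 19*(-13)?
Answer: 11026913/15587 ≈ 707.44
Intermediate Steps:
K = -222 (K = 25 - 247 = -222)
q = 708 (q = 3*((3 - 1*(-11)) - 1*(-222)) = 3*((3 + 11) + 222) = 3*(14 + 222) = 3*236 = 708)
q - (-1339 + v(13))/(-2398) = 708 - (-1339 + 41/13)/(-2398) = 708 - (-1339 + 41*(1/13))*(-1)/2398 = 708 - (-1339 + 41/13)*(-1)/2398 = 708 - (-17366)*(-1)/(13*2398) = 708 - 1*8683/15587 = 708 - 8683/15587 = 11026913/15587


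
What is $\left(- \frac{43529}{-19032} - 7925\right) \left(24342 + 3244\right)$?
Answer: $- \frac{159982960331}{732} \approx -2.1856 \cdot 10^{8}$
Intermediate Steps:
$\left(- \frac{43529}{-19032} - 7925\right) \left(24342 + 3244\right) = \left(\left(-43529\right) \left(- \frac{1}{19032}\right) - 7925\right) 27586 = \left(\frac{43529}{19032} - 7925\right) 27586 = \left(- \frac{150785071}{19032}\right) 27586 = - \frac{159982960331}{732}$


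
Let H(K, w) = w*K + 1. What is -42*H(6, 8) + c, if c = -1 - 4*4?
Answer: -2075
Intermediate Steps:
H(K, w) = 1 + K*w (H(K, w) = K*w + 1 = 1 + K*w)
c = -17 (c = -1 - 16 = -17)
-42*H(6, 8) + c = -42*(1 + 6*8) - 17 = -42*(1 + 48) - 17 = -42*49 - 17 = -2058 - 17 = -2075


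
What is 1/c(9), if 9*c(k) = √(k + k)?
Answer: 3*√2/2 ≈ 2.1213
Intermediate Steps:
c(k) = √2*√k/9 (c(k) = √(k + k)/9 = √(2*k)/9 = (√2*√k)/9 = √2*√k/9)
1/c(9) = 1/(√2*√9/9) = 1/((⅑)*√2*3) = 1/(√2/3) = 3*√2/2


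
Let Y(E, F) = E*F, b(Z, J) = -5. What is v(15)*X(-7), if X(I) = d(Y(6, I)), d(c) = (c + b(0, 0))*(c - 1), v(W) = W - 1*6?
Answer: 18189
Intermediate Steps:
v(W) = -6 + W (v(W) = W - 6 = -6 + W)
d(c) = (-1 + c)*(-5 + c) (d(c) = (c - 5)*(c - 1) = (-5 + c)*(-1 + c) = (-1 + c)*(-5 + c))
X(I) = 5 - 36*I + 36*I² (X(I) = 5 + (6*I)² - 36*I = 5 + 36*I² - 36*I = 5 - 36*I + 36*I²)
v(15)*X(-7) = (-6 + 15)*(5 - 36*(-7) + 36*(-7)²) = 9*(5 + 252 + 36*49) = 9*(5 + 252 + 1764) = 9*2021 = 18189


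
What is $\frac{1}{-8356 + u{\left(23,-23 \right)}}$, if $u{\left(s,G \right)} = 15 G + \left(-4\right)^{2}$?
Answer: $- \frac{1}{8685} \approx -0.00011514$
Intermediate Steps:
$u{\left(s,G \right)} = 16 + 15 G$ ($u{\left(s,G \right)} = 15 G + 16 = 16 + 15 G$)
$\frac{1}{-8356 + u{\left(23,-23 \right)}} = \frac{1}{-8356 + \left(16 + 15 \left(-23\right)\right)} = \frac{1}{-8356 + \left(16 - 345\right)} = \frac{1}{-8356 - 329} = \frac{1}{-8685} = - \frac{1}{8685}$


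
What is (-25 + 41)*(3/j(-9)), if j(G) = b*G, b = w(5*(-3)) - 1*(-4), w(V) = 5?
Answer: -16/27 ≈ -0.59259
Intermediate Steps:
b = 9 (b = 5 - 1*(-4) = 5 + 4 = 9)
j(G) = 9*G
(-25 + 41)*(3/j(-9)) = (-25 + 41)*(3/((9*(-9)))) = 16*(3/(-81)) = 16*(3*(-1/81)) = 16*(-1/27) = -16/27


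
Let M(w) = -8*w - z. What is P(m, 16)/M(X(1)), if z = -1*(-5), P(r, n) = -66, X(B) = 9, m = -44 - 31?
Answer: 6/7 ≈ 0.85714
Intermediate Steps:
m = -75
z = 5
M(w) = -5 - 8*w (M(w) = -8*w - 1*5 = -8*w - 5 = -5 - 8*w)
P(m, 16)/M(X(1)) = -66/(-5 - 8*9) = -66/(-5 - 72) = -66/(-77) = -66*(-1/77) = 6/7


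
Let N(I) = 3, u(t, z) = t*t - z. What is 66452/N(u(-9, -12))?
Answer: 66452/3 ≈ 22151.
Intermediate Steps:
u(t, z) = t**2 - z
66452/N(u(-9, -12)) = 66452/3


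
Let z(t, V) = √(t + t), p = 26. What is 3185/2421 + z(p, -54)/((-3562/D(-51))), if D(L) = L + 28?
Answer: 3185/2421 + 23*√13/1781 ≈ 1.3621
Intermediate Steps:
D(L) = 28 + L
z(t, V) = √2*√t (z(t, V) = √(2*t) = √2*√t)
3185/2421 + z(p, -54)/((-3562/D(-51))) = 3185/2421 + (√2*√26)/((-3562/(28 - 51))) = 3185*(1/2421) + (2*√13)/((-3562/(-23))) = 3185/2421 + (2*√13)/((-3562*(-1/23))) = 3185/2421 + (2*√13)/(3562/23) = 3185/2421 + (2*√13)*(23/3562) = 3185/2421 + 23*√13/1781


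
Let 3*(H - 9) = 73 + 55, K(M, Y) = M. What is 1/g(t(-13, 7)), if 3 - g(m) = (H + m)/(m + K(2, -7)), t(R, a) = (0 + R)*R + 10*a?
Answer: 723/1297 ≈ 0.55744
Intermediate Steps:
t(R, a) = R² + 10*a (t(R, a) = R*R + 10*a = R² + 10*a)
H = 155/3 (H = 9 + (73 + 55)/3 = 9 + (⅓)*128 = 9 + 128/3 = 155/3 ≈ 51.667)
g(m) = 3 - (155/3 + m)/(2 + m) (g(m) = 3 - (155/3 + m)/(m + 2) = 3 - (155/3 + m)/(2 + m))
1/g(t(-13, 7)) = 1/((-137 + 6*((-13)² + 10*7))/(3*(2 + ((-13)² + 10*7)))) = 1/((-137 + 6*(169 + 70))/(3*(2 + (169 + 70)))) = 1/((-137 + 6*239)/(3*(2 + 239))) = 1/((⅓)*(-137 + 1434)/241) = 1/((⅓)*(1/241)*1297) = 1/(1297/723) = 723/1297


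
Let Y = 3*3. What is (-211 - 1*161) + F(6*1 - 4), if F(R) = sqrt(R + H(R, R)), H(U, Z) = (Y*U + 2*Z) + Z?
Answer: -372 + sqrt(26) ≈ -366.90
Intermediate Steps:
Y = 9
H(U, Z) = 3*Z + 9*U (H(U, Z) = (9*U + 2*Z) + Z = (2*Z + 9*U) + Z = 3*Z + 9*U)
F(R) = sqrt(13)*sqrt(R) (F(R) = sqrt(R + (3*R + 9*R)) = sqrt(R + 12*R) = sqrt(13*R) = sqrt(13)*sqrt(R))
(-211 - 1*161) + F(6*1 - 4) = (-211 - 1*161) + sqrt(13)*sqrt(6*1 - 4) = (-211 - 161) + sqrt(13)*sqrt(6 - 4) = -372 + sqrt(13)*sqrt(2) = -372 + sqrt(26)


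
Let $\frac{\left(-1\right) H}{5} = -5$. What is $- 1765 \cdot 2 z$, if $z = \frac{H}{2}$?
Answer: $-44125$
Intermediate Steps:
$H = 25$ ($H = \left(-5\right) \left(-5\right) = 25$)
$z = \frac{25}{2} \approx 12.5$
$- 1765 \cdot 2 z = - 1765 \cdot 2 \cdot \frac{25}{2} = \left(-1765\right) 25 = -44125$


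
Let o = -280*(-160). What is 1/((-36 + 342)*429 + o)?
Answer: 1/176074 ≈ 5.6794e-6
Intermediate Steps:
o = 44800
1/((-36 + 342)*429 + o) = 1/((-36 + 342)*429 + 44800) = 1/(306*429 + 44800) = 1/(131274 + 44800) = 1/176074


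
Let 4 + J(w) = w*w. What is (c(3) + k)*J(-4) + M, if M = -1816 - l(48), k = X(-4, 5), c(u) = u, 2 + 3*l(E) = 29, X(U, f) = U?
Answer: -1837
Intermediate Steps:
J(w) = -4 + w**2 (J(w) = -4 + w*w = -4 + w**2)
l(E) = 9 (l(E) = -2/3 + (1/3)*29 = -2/3 + 29/3 = 9)
k = -4
M = -1825 (M = -1816 - 1*9 = -1816 - 9 = -1825)
(c(3) + k)*J(-4) + M = (3 - 4)*(-4 + (-4)**2) - 1825 = -(-4 + 16) - 1825 = -1*12 - 1825 = -12 - 1825 = -1837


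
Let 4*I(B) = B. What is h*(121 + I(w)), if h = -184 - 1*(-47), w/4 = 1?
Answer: -16714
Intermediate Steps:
w = 4 (w = 4*1 = 4)
I(B) = B/4
h = -137 (h = -184 + 47 = -137)
h*(121 + I(w)) = -137*(121 + (1/4)*4) = -137*(121 + 1) = -137*122 = -16714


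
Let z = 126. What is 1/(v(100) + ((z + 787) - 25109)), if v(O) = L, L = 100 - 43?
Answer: -1/24139 ≈ -4.1427e-5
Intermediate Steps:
L = 57
v(O) = 57
1/(v(100) + ((z + 787) - 25109)) = 1/(57 + ((126 + 787) - 25109)) = 1/(57 + (913 - 25109)) = 1/(57 - 24196) = 1/(-24139) = -1/24139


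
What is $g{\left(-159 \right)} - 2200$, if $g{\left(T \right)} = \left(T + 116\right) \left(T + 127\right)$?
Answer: $-824$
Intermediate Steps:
$g{\left(T \right)} = \left(116 + T\right) \left(127 + T\right)$
$g{\left(-159 \right)} - 2200 = \left(14732 + \left(-159\right)^{2} + 243 \left(-159\right)\right) - 2200 = \left(14732 + 25281 - 38637\right) - 2200 = 1376 - 2200 = -824$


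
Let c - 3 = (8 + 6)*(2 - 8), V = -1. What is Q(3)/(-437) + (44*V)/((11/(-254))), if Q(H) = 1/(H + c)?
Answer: 34631377/34086 ≈ 1016.0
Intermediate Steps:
c = -81 (c = 3 + (8 + 6)*(2 - 8) = 3 + 14*(-6) = 3 - 84 = -81)
Q(H) = 1/(-81 + H) (Q(H) = 1/(H - 81) = 1/(-81 + H))
Q(3)/(-437) + (44*V)/((11/(-254))) = 1/((-81 + 3)*(-437)) + (44*(-1))/((11/(-254))) = -1/437/(-78) - 44/(11*(-1/254)) = -1/78*(-1/437) - 44/(-11/254) = 1/34086 - 44*(-254/11) = 1/34086 + 1016 = 34631377/34086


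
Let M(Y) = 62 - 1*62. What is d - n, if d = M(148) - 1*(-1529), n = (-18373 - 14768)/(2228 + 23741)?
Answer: 39739742/25969 ≈ 1530.3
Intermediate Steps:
M(Y) = 0 (M(Y) = 62 - 62 = 0)
n = -33141/25969 ≈ -1.2762
d = 1529 (d = 0 - 1*(-1529) = 0 + 1529 = 1529)
d - n = 1529 - 1*(-33141/25969) = 1529 + 33141/25969 = 39739742/25969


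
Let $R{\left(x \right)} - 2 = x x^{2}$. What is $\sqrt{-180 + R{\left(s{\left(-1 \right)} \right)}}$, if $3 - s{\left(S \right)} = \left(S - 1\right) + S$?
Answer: $\sqrt{38} \approx 6.1644$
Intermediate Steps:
$s{\left(S \right)} = 4 - 2 S$ ($s{\left(S \right)} = 3 - \left(\left(S - 1\right) + S\right) = 3 - \left(\left(-1 + S\right) + S\right) = 3 - \left(-1 + 2 S\right) = 4 - 2 S$)
$R{\left(x \right)} = 2 + x^{3}$ ($R{\left(x \right)} = 2 + x x^{2} = 2 + x^{3}$)
$\sqrt{-180 + R{\left(s{\left(-1 \right)} \right)}} = \sqrt{-180 + \left(2 + \left(4 - -2\right)^{3}\right)} = \sqrt{-180 + \left(2 + \left(4 + 2\right)^{3}\right)} = \sqrt{-180 + \left(2 + 6^{3}\right)} = \sqrt{-180 + \left(2 + 216\right)} = \sqrt{-180 + 218} = \sqrt{38}$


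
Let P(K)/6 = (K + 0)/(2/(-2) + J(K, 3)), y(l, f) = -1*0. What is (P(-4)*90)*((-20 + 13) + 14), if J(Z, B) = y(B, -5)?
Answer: 15120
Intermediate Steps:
y(l, f) = 0
J(Z, B) = 0
P(K) = -6*K (P(K) = 6*((K + 0)/(2/(-2) + 0)) = 6*(K/(2*(-½) + 0)) = 6*(K/(-1 + 0)) = 6*(K/(-1)) = 6*(K*(-1)) = 6*(-K) = -6*K)
(P(-4)*90)*((-20 + 13) + 14) = (-6*(-4)*90)*((-20 + 13) + 14) = (24*90)*(-7 + 14) = 2160*7 = 15120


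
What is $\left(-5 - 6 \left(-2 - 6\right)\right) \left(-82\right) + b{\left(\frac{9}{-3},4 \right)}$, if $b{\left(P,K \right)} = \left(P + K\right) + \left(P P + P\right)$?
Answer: $-3519$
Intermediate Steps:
$b{\left(P,K \right)} = K + P^{2} + 2 P$ ($b{\left(P,K \right)} = \left(K + P\right) + \left(P^{2} + P\right) = \left(K + P\right) + \left(P + P^{2}\right) = K + P^{2} + 2 P$)
$\left(-5 - 6 \left(-2 - 6\right)\right) \left(-82\right) + b{\left(\frac{9}{-3},4 \right)} = \left(-5 - 6 \left(-2 - 6\right)\right) \left(-82\right) + \left(4 + \left(\frac{9}{-3}\right)^{2} + 2 \frac{9}{-3}\right) = \left(-5 - 6 \left(-2 - 6\right)\right) \left(-82\right) + \left(4 + \left(9 \left(- \frac{1}{3}\right)\right)^{2} + 2 \cdot 9 \left(- \frac{1}{3}\right)\right) = \left(-5 - -48\right) \left(-82\right) + \left(4 + \left(-3\right)^{2} + 2 \left(-3\right)\right) = \left(-5 + 48\right) \left(-82\right) + \left(4 + 9 - 6\right) = 43 \left(-82\right) + 7 = -3526 + 7 = -3519$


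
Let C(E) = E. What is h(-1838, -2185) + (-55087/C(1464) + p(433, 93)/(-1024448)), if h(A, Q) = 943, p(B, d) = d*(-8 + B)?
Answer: 169726512965/187473984 ≈ 905.33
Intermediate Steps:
h(-1838, -2185) + (-55087/C(1464) + p(433, 93)/(-1024448)) = 943 + (-55087/1464 + (93*(-8 + 433))/(-1024448)) = 943 + (-55087*1/1464 + (93*425)*(-1/1024448)) = 943 + (-55087/1464 + 39525*(-1/1024448)) = 943 + (-55087/1464 - 39525/1024448) = 943 - 7061453947/187473984 = 169726512965/187473984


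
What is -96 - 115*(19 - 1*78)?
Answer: 6689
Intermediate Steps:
-96 - 115*(19 - 1*78) = -96 - 115*(19 - 78) = -96 - 115*(-59) = -96 + 6785 = 6689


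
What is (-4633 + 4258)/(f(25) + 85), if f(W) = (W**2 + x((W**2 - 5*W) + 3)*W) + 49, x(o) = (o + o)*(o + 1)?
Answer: -125/4225453 ≈ -2.9583e-5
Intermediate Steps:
x(o) = 2*o*(1 + o) (x(o) = (2*o)*(1 + o) = 2*o*(1 + o))
f(W) = 49 + W**2 + 2*W*(3 + W**2 - 5*W)*(4 + W**2 - 5*W) (f(W) = (W**2 + (2*((W**2 - 5*W) + 3)*(1 + ((W**2 - 5*W) + 3)))*W) + 49 = (W**2 + (2*(3 + W**2 - 5*W)*(1 + (3 + W**2 - 5*W)))*W) + 49 = (W**2 + (2*(3 + W**2 - 5*W)*(4 + W**2 - 5*W))*W) + 49 = (W**2 + 2*W*(3 + W**2 - 5*W)*(4 + W**2 - 5*W)) + 49 = 49 + W**2 + 2*W*(3 + W**2 - 5*W)*(4 + W**2 - 5*W))
(-4633 + 4258)/(f(25) + 85) = (-4633 + 4258)/((49 + 25**2 + 2*25*(3 + 25**2 - 5*25)*(4 + 25**2 - 5*25)) + 85) = -375/((49 + 625 + 2*25*(3 + 625 - 125)*(4 + 625 - 125)) + 85) = -375/((49 + 625 + 2*25*503*504) + 85) = -375/((49 + 625 + 12675600) + 85) = -375/(12676274 + 85) = -375/12676359 = -375*1/12676359 = -125/4225453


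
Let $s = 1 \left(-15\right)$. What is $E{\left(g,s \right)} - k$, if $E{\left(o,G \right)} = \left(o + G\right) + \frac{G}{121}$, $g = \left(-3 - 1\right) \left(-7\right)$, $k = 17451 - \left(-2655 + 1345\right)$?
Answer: $- \frac{2268523}{121} \approx -18748.0$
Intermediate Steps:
$k = 18761$ ($k = 17451 - -1310 = 17451 + 1310 = 18761$)
$g = 28$ ($g = \left(-4\right) \left(-7\right) = 28$)
$s = -15$
$E{\left(o,G \right)} = o + \frac{122 G}{121}$ ($E{\left(o,G \right)} = \left(G + o\right) + G \frac{1}{121} = \left(G + o\right) + \frac{G}{121} = o + \frac{122 G}{121}$)
$E{\left(g,s \right)} - k = \left(28 + \frac{122}{121} \left(-15\right)\right) - 18761 = \left(28 - \frac{1830}{121}\right) - 18761 = \frac{1558}{121} - 18761 = - \frac{2268523}{121}$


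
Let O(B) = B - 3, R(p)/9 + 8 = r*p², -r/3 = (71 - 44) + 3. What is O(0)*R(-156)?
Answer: 59136696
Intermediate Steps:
r = -90 (r = -3*((71 - 44) + 3) = -3*(27 + 3) = -3*30 = -90)
R(p) = -72 - 810*p² (R(p) = -72 + 9*(-90*p²) = -72 - 810*p²)
O(B) = -3 + B
O(0)*R(-156) = (-3 + 0)*(-72 - 810*(-156)²) = -3*(-72 - 810*24336) = -3*(-72 - 19712160) = -3*(-19712232) = 59136696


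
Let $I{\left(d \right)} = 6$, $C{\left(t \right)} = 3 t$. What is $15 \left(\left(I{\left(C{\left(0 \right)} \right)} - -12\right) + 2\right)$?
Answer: $300$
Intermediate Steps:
$15 \left(\left(I{\left(C{\left(0 \right)} \right)} - -12\right) + 2\right) = 15 \left(\left(6 - -12\right) + 2\right) = 15 \left(\left(6 + 12\right) + 2\right) = 15 \left(18 + 2\right) = 15 \cdot 20 = 300$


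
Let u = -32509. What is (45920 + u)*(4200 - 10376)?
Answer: -82826336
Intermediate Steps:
(45920 + u)*(4200 - 10376) = (45920 - 32509)*(4200 - 10376) = 13411*(-6176) = -82826336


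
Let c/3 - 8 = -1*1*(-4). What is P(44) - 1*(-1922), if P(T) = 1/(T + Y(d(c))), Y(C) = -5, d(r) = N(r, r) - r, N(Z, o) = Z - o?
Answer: 74959/39 ≈ 1922.0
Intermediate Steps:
c = 36 (c = 24 + 3*(-1*1*(-4)) = 24 + 3*(-1*(-4)) = 24 + 3*4 = 24 + 12 = 36)
d(r) = -r (d(r) = (r - r) - r = 0 - r = -r)
P(T) = 1/(-5 + T) (P(T) = 1/(T - 5) = 1/(-5 + T))
P(44) - 1*(-1922) = 1/(-5 + 44) - 1*(-1922) = 1/39 + 1922 = 74959/39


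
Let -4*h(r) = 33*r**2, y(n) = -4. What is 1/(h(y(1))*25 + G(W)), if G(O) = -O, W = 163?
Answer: -1/3463 ≈ -0.00028877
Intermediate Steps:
h(r) = -33*r**2/4
1/(h(y(1))*25 + G(W)) = 1/(-33/4*(-4)**2*25 - 1*163) = 1/(-33/4*16*25 - 163) = 1/(-132*25 - 163) = 1/(-3300 - 163) = 1/(-3463) = -1/3463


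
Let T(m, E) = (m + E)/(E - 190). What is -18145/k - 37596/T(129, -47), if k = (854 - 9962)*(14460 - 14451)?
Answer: 365196332417/3360852 ≈ 1.0866e+5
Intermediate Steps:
T(m, E) = (E + m)/(-190 + E)
k = -81972 (k = -9108*9 = -81972)
-18145/k - 37596/T(129, -47) = -18145/(-81972) - 37596*(-190 - 47)/(-47 + 129) = -18145*(-1/81972) - 37596/(82/(-237)) = 18145/81972 - 37596/((-1/237*82)) = 18145/81972 - 37596/(-82/237) = 18145/81972 - 37596*(-237/82) = 18145/81972 + 4455126/41 = 365196332417/3360852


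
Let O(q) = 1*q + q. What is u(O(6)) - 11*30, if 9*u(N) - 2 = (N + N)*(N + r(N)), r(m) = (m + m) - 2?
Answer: -2152/9 ≈ -239.11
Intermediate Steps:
O(q) = 2*q (O(q) = q + q = 2*q)
r(m) = -2 + 2*m (r(m) = 2*m - 2 = -2 + 2*m)
u(N) = 2/9 + 2*N*(-2 + 3*N)/9 (u(N) = 2/9 + ((N + N)*(N + (-2 + 2*N)))/9 = 2/9 + ((2*N)*(-2 + 3*N))/9 = 2/9 + (2*N*(-2 + 3*N))/9 = 2/9 + 2*N*(-2 + 3*N)/9)
u(O(6)) - 11*30 = (2/9 - 8*6/9 + 2*(2*6)**2/3) - 11*30 = (2/9 - 4/9*12 + (2/3)*12**2) - 330 = (2/9 - 16/3 + (2/3)*144) - 330 = (2/9 - 16/3 + 96) - 330 = 818/9 - 330 = -2152/9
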